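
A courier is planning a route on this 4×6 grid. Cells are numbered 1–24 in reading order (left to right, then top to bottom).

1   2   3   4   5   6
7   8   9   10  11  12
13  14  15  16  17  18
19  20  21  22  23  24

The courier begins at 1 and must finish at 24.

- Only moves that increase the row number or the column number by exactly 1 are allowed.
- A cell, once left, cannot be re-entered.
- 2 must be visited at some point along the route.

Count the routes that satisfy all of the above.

A right/down-only route from 1 to 24 makes exactly 3 down-moves and 5 right-moves in some order.
With no other constraints that would be C(8,3) = 56 routes.
Split at 2 and multiply the segment counts: 1→2: 1; 2→24: 35; product = 35.
That gives 35 routes.

35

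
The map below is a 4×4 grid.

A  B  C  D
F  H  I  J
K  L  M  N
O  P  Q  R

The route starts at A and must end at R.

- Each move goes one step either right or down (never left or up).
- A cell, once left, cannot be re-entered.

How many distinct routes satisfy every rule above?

A right/down-only route from A to R makes exactly 3 down-moves and 3 right-moves in some order.
With no other constraints that would be C(6,3) = 20 routes.
That gives 20 routes.

20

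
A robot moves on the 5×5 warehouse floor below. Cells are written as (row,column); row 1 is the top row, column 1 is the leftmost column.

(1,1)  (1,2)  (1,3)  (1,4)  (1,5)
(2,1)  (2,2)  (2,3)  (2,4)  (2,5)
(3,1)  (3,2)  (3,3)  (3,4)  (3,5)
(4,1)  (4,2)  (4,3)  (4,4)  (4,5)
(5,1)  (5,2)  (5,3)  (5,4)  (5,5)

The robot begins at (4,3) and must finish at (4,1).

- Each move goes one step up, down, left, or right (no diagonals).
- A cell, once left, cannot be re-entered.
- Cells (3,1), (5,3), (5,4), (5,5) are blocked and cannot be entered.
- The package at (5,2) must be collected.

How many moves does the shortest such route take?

4

Any route passes through (5,2) somewhere between (4,3) and (4,1). Summing Manhattan distances along the two legs ((4,3) → (5,2) → (4,1)) gives a lower bound of 2 + 2 = 4 moves.
A route of 4 moves achieves this: (4,3) → (4,2) → (5,2) → (5,1) → (4,1).
Since 4 matches the lower bound, it is optimal.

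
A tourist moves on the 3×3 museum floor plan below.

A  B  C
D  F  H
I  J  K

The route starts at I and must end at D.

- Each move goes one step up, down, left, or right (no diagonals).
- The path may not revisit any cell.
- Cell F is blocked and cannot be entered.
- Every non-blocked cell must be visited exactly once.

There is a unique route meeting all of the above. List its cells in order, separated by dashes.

I - J - K - H - C - B - A - D

Need to visit all 8 open cells exactly once, starting at I and ending at D.
Cell A has only two open neighbours (D and B), so the path must pass straight through it: one of those is the cell it's entered from and the other is where it exits.
Route from I: 2× right (reaching K), 2× up (reaching C), 2× left (reaching A), down to D — 7 moves in all.
Check: all 8 open cells covered.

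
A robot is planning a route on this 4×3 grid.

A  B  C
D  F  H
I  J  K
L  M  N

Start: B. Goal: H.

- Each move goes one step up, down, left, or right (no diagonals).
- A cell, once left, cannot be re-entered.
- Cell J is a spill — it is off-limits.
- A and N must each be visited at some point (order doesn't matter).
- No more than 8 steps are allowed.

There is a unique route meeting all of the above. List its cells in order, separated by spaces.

B A D I L M N K H

Any route must reach A and N and still end at H within 8 moves, so the order of the required stops is forced.
Route from B: left to A, 3× down (reaching L), 2× right (reaching N), 2× up (reaching H) — 8 moves in all.
Check: all required cells visited; 8 ≤ 8 moves.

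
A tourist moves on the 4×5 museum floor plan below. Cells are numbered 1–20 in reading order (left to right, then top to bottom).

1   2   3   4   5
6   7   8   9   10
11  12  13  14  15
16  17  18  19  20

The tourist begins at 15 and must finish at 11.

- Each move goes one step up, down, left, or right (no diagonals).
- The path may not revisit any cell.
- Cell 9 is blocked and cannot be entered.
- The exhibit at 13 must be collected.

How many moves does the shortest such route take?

Any route passes through 13 somewhere between 15 and 11. Summing Manhattan distances along the two legs (15 → 13 → 11) gives a lower bound of 2 + 2 = 4 moves.
A route of 4 moves achieves this: 15 → 14 → 13 → 12 → 11.
Since 4 matches the lower bound, it is optimal.

4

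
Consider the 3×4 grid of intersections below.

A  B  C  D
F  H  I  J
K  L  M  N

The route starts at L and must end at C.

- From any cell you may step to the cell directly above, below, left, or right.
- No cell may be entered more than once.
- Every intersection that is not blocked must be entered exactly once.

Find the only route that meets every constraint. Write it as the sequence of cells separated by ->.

L -> K -> F -> A -> B -> H -> I -> M -> N -> J -> D -> C

Need to visit all 12 open cells exactly once, starting at L and ending at C.
Cell K has only two open neighbours (F and L), so the path must pass straight through it: one of those is the cell it's entered from and the other is where it exits.
Route from L: left to K, 2× up (reaching A), right to B, down to H, right to I, down to M, right to N, 2× up (reaching D), left to C — 11 moves in all.
Check: all 12 open cells covered.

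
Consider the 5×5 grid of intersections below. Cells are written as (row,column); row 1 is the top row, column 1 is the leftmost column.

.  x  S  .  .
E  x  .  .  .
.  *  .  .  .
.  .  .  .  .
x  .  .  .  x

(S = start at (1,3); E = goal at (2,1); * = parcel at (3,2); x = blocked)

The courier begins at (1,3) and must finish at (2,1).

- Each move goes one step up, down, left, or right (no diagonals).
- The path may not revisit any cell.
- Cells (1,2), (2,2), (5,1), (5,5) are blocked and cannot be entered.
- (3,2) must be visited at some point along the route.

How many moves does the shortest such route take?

Any route passes through (3,2) somewhere between (1,3) and (2,1). Summing Manhattan distances along the two legs ((1,3) → (3,2) → (2,1)) gives a lower bound of 3 + 2 = 5 moves.
A route of 5 moves achieves this: (1,3) → (2,3) → (3,3) → (3,2) → (3,1) → (2,1).
Since 5 matches the lower bound, it is optimal.

5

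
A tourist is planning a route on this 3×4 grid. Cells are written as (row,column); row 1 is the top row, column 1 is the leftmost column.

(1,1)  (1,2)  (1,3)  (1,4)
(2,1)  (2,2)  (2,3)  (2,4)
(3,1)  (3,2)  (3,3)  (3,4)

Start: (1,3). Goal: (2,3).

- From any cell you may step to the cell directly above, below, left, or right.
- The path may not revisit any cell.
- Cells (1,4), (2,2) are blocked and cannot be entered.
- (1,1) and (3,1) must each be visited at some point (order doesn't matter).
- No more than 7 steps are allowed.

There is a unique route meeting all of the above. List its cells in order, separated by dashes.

Any route must reach (1,1) and (3,1) and still end at (2,3) within 7 moves, so the order of the required stops is forced.
Route from (1,3): 2× left (reaching (1,1)), 2× down (reaching (3,1)), 2× right (reaching (3,3)), up to (2,3) — 7 moves in all.
Check: all required cells visited; 7 ≤ 7 moves.

(1,3) - (1,2) - (1,1) - (2,1) - (3,1) - (3,2) - (3,3) - (2,3)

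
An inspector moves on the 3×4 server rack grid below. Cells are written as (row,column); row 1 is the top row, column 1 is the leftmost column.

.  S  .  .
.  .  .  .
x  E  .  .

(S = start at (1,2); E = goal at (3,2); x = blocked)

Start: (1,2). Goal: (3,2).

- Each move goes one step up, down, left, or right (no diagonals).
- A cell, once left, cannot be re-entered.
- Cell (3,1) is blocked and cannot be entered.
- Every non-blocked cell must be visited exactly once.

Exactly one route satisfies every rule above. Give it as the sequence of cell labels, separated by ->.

(1,2) -> (1,1) -> (2,1) -> (2,2) -> (2,3) -> (1,3) -> (1,4) -> (2,4) -> (3,4) -> (3,3) -> (3,2)

Need to visit all 11 open cells exactly once, starting at (1,2) and ending at (3,2).
Cell (2,1) has only two open neighbours ((1,1) and (2,2)), so the path must pass straight through it: one of those is the cell it's entered from and the other is where it exits.
Route from (1,2): left 1 to (1,1), down 1 to (2,1), right 2 to (2,3), up 1 to (1,3), right 1 to (1,4), down 2 to (3,4), left 2 to (3,2) — 10 moves in all.
Check: all 11 open cells covered.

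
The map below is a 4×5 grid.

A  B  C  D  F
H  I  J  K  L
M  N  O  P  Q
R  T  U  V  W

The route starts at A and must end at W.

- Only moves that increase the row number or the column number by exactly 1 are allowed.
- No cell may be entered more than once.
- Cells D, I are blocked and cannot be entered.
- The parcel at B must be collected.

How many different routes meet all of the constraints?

A right/down-only route from A to W makes exactly 3 down-moves and 4 right-moves in some order.
With no other constraints that would be C(7,3) = 35 routes.
Split at B and multiply the segment counts (each segment already excludes blocked cells): A→B: 1; B→W: 6; product = 6.
That gives 6 routes.

6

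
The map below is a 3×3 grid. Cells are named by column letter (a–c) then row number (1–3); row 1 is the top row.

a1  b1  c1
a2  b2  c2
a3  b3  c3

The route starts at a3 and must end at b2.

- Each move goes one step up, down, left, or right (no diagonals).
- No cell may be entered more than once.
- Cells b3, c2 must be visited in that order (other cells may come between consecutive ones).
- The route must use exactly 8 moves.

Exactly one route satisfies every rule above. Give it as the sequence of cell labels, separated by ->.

The waypoints must appear in the order b3, c2, with no cell reused.
Route from a3: 2× right (reaching c3), 2× up (reaching c1), 2× left (reaching a1), down to a2, right to b2 — 8 moves in all.
Check: order respected (b3 at step 1, c2 at step 3); 8 moves as required.

a3 -> b3 -> c3 -> c2 -> c1 -> b1 -> a1 -> a2 -> b2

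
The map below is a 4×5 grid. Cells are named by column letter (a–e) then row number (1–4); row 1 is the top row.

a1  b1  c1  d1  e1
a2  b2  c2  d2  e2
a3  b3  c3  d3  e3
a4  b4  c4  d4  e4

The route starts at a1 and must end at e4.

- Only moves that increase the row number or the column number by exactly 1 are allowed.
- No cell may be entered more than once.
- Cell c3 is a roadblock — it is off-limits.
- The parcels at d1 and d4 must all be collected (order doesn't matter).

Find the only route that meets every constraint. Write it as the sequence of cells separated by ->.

Moves only go right or down, so the column and row indices never decrease.
Route from a1: 3× right (reaching d1), 3× down (reaching d4), right to e4 — 7 moves in all.
Check: all required cells visited.

a1 -> b1 -> c1 -> d1 -> d2 -> d3 -> d4 -> e4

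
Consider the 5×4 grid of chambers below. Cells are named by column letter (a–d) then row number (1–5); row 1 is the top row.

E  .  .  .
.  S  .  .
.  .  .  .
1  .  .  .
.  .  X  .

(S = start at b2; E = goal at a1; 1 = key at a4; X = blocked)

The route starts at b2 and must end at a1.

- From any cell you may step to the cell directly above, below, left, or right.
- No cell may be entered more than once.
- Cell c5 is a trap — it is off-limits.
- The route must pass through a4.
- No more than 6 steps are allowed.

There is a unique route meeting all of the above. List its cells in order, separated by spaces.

b2 b3 b4 a4 a3 a2 a1

The 6-move cap with required stops at a4 leaves no slack for detours.
Route from b2: 2× down (reaching b4), left to a4, 3× up (reaching a1) — 6 moves in all.
Check: all required cells visited; 6 ≤ 6 moves.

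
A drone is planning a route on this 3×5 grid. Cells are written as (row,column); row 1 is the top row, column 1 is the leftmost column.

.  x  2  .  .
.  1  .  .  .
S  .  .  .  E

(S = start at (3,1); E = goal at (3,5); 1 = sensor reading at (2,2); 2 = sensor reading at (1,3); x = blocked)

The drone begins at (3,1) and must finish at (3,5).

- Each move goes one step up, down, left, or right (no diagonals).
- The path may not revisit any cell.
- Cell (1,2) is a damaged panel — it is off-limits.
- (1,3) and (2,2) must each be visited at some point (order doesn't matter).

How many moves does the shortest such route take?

Any route passes through (1,3) and (2,2) in some order between (3,1) and (3,5). Summing Manhattan distances along each leg and taking the cheapest ordering ((3,1) → (2,2) → (1,3) → (3,5)) gives a lower bound of 2 + 2 + 4 = 8 moves.
A route of 8 moves achieves this: (3,1) → (2,1) → (2,2) → (2,3) → (1,3) → (1,4) → (2,4) → (3,4) → (3,5).
Since 8 matches the lower bound, it is optimal.

8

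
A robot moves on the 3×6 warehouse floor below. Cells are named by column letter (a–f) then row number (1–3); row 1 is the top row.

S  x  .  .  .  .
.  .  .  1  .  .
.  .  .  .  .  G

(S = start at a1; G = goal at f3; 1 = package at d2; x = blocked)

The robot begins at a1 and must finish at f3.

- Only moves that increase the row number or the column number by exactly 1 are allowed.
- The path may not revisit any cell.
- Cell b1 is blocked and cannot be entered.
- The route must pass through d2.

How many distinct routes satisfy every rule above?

A right/down-only route from a1 to f3 makes exactly 2 down-moves and 5 right-moves in some order.
With no other constraints that would be C(7,2) = 21 routes.
Split at d2 and multiply the segment counts (each segment already excludes blocked cells): a1→d2: 1; d2→f3: 3; product = 3.
That gives 3 routes.

3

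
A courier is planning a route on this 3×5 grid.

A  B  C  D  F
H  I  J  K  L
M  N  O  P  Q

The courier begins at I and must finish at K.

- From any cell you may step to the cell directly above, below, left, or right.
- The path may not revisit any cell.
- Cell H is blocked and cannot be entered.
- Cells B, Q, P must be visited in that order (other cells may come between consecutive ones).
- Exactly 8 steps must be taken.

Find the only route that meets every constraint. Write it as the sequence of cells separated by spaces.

I B C D F L Q P K

The waypoints must appear in the order B, Q, P, with no cell reused.
Route from I: up to B, 3× right (reaching F), 2× down (reaching Q), left to P, up to K — 8 moves in all.
Check: order respected (B at step 1, Q at step 6, P at step 7); 8 moves as required.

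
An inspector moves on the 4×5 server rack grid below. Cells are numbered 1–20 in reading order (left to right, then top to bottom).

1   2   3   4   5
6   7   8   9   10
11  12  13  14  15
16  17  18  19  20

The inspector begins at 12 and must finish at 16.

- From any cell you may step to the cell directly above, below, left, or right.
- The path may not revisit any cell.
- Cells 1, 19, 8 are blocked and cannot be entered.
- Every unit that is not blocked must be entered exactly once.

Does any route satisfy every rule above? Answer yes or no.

no

Cell 20 has only one open neighbour but is neither the start nor the goal, so a Hamiltonian route would have to both enter and leave it through the same neighbour — impossible without revisiting.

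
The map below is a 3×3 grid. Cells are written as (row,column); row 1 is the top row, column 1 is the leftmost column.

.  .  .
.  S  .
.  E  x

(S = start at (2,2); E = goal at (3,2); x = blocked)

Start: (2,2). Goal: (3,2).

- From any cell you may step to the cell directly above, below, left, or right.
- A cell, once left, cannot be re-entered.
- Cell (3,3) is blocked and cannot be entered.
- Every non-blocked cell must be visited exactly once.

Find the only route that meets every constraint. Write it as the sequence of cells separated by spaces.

Need to visit all 8 open cells exactly once, starting at (2,2) and ending at (3,2).
Route from (2,2): right 1 to (2,3), up 1 to (1,3), left 2 to (1,1), down 2 to (3,1), right 1 to (3,2) — 7 moves in all.
Check: all 8 open cells covered.

(2,2) (2,3) (1,3) (1,2) (1,1) (2,1) (3,1) (3,2)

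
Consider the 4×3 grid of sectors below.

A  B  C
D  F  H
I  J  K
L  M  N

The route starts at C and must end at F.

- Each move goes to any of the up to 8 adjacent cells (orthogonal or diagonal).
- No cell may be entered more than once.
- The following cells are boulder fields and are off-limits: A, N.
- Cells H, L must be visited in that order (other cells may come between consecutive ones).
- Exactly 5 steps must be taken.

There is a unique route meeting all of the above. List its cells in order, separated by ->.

The waypoints must appear in the order H, L, with no cell reused.
Route from C: down 1 to H, down-left 2 to L, up 1 to I, up-right 1 to F — 5 moves in all.
Check: order respected (H at step 1, L at step 3); 5 moves as required.

C -> H -> J -> L -> I -> F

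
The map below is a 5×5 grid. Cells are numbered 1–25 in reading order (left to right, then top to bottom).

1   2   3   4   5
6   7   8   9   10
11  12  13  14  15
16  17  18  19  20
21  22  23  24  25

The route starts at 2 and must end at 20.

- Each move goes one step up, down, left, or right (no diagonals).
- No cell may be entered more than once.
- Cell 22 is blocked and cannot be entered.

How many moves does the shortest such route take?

The Manhattan distance from 2 to 20 is |1−4| + |2−5| = 6, so at least 6 moves are needed.
A route of 6 moves achieves this: 2 → 7 → 12 → 17 → 18 → 19 → 20.
Since 6 matches the lower bound, it is optimal.

6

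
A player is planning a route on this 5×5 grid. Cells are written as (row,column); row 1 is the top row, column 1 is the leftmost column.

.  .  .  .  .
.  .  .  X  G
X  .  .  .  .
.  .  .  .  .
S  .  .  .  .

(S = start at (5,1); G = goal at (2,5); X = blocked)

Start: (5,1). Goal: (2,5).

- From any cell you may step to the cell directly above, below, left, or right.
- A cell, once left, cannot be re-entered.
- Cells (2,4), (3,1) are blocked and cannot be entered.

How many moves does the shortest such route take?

The Manhattan distance from (5,1) to (2,5) is |5−2| + |1−5| = 7, so at least 7 moves are needed.
A route of 7 moves achieves this: (5,1) → (4,1) → (4,2) → (3,2) → (3,3) → (3,4) → (3,5) → (2,5).
Since 7 matches the lower bound, it is optimal.

7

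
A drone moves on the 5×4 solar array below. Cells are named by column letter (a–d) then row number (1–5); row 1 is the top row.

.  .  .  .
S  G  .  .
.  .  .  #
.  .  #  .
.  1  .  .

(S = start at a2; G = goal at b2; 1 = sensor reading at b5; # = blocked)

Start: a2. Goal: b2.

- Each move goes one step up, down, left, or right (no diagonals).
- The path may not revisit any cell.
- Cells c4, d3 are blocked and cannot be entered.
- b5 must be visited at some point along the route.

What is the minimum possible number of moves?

Any route passes through b5 somewhere between a2 and b2. Summing Manhattan distances along the two legs (a2 → b5 → b2) gives a lower bound of 4 + 3 = 7 moves.
A route of 7 moves achieves this: a2 → a3 → a4 → a5 → b5 → b4 → b3 → b2.
Since 7 matches the lower bound, it is optimal.

7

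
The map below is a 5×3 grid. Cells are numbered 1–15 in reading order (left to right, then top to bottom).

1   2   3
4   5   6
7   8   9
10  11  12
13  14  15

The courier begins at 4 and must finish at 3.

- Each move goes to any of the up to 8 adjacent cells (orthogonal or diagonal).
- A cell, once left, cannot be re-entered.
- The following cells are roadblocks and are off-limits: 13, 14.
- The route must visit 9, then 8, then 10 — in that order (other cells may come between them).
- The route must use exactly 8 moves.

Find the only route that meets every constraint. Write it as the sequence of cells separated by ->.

4 -> 2 -> 6 -> 9 -> 8 -> 10 -> 7 -> 5 -> 3

The waypoints must appear in the order 9, 8, 10, with no cell reused.
Route from 4: up-right to 2, down-right to 6, down to 9, left to 8, down-left to 10, up to 7, 2× up-right (reaching 3) — 8 moves in all.
Check: order respected (9 at step 3, 8 at step 4, 10 at step 5); 8 moves as required.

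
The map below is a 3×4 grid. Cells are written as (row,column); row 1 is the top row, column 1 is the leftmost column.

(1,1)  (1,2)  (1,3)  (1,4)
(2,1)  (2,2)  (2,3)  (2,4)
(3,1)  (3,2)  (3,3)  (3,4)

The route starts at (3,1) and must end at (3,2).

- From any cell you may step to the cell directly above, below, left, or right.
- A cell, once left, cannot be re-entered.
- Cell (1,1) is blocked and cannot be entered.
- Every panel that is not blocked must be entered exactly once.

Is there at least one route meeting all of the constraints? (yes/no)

Colour the cells like a checkerboard: each orthogonal step flips colour, so a Hamiltonian route alternates colours. Here there are 5 cells of one colour and 6 of the other, with start on the opposite colour to the goal — the counts and endpoints can't be arranged into an alternating sequence of length 11, so no Hamiltonian route exists.

no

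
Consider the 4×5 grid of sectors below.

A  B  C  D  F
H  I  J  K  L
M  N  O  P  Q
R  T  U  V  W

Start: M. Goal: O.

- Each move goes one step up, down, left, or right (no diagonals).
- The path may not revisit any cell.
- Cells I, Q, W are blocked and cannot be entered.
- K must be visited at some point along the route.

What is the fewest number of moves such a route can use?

Any route passes through K somewhere between M and O. Summing Manhattan distances along the two legs (M → K → O) gives a lower bound of 4 + 2 = 6 moves.
The shortest route satisfying every rule uses 8 moves: M → H → A → B → C → J → K → P → O.
The no-revisit rule (legs can't share cells) pushes the minimum above the 6-move bound; an exhaustive check rules out every length from 6 to 7, leaving 8 as the minimum.

8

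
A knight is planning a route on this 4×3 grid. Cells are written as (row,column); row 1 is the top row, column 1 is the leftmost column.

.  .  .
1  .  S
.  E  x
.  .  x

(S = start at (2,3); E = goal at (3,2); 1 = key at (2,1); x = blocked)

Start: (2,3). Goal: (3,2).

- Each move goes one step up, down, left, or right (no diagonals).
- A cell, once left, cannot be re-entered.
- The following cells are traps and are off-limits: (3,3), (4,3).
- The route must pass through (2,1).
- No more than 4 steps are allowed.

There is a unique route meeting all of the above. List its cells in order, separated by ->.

Any route must reach (2,1) and still end at (3,2) within 4 moves, so the order of the required stops is forced.
Route from (2,3): 2× left (reaching (2,1)), down to (3,1), right to (3,2) — 4 moves in all.
Check: all required cells visited; 4 ≤ 4 moves.

(2,3) -> (2,2) -> (2,1) -> (3,1) -> (3,2)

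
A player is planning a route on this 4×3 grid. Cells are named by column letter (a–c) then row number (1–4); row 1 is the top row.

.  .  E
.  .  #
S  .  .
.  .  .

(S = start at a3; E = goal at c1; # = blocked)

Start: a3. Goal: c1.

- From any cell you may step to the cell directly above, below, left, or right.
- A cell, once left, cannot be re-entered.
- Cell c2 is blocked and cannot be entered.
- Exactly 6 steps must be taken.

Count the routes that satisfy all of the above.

Need simple routes of exactly 6 moves from a3 to c1 (Manhattan distance 4, so 1 moves are spent on a detour and 1 undoing it).
Enumerating: a3 a4 b4 b3 b2 b1 c1 | a3 b3 b2 a2 a1 b1 c1.
That gives 2 routes.

2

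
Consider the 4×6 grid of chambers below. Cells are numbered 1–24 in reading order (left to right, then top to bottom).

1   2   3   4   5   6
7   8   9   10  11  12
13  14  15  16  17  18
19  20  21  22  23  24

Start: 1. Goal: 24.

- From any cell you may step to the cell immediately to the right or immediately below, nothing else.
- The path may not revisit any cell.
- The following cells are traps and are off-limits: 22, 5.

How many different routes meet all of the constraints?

A right/down-only route from 1 to 24 makes exactly 3 down-moves and 5 right-moves in some order.
With no other constraints that would be C(8,3) = 56 routes.
Subtract routes through each blocked cell (inclusion–exclusion for overlaps): − through 5: 4 − through 22: 20 → 32.
That gives 32 routes.

32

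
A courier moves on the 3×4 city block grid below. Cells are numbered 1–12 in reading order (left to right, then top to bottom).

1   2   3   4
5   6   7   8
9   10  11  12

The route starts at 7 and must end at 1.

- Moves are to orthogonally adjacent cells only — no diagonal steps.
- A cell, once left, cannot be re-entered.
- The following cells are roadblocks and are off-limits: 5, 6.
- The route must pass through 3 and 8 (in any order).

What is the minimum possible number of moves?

Any route passes through 3 and 8 in some order between 7 and 1. Summing Manhattan distances along each leg and taking the cheapest ordering (7 → 8 → 3 → 1) gives a lower bound of 1 + 2 + 2 = 5 moves.
A route of 5 moves achieves this: 7 → 8 → 4 → 3 → 2 → 1.
Since 5 matches the lower bound, it is optimal.

5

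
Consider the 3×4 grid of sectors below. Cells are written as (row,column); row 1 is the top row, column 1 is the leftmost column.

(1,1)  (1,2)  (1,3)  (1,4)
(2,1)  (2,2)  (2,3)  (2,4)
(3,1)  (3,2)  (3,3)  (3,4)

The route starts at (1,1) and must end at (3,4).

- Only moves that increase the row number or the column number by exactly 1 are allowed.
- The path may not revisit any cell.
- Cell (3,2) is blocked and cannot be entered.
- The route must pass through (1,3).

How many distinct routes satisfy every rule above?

3

A right/down-only route from (1,1) to (3,4) makes exactly 2 down-moves and 3 right-moves in some order.
With no other constraints that would be C(5,2) = 10 routes.
Split at (1,3) and multiply the segment counts (each segment already excludes blocked cells): (1,1)→(1,3): 1; (1,3)→(3,4): 3; product = 3.
That gives 3 routes.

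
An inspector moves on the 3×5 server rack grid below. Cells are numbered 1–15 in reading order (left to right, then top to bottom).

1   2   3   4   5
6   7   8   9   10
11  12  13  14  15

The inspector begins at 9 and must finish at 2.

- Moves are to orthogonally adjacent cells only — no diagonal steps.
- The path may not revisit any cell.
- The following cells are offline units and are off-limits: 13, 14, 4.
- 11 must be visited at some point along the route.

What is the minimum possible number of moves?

Any route passes through 11 somewhere between 9 and 2. Summing Manhattan distances along the two legs (9 → 11 → 2) gives a lower bound of 4 + 3 = 7 moves.
A route of 7 moves achieves this: 9 → 8 → 7 → 12 → 11 → 6 → 1 → 2.
Since 7 matches the lower bound, it is optimal.

7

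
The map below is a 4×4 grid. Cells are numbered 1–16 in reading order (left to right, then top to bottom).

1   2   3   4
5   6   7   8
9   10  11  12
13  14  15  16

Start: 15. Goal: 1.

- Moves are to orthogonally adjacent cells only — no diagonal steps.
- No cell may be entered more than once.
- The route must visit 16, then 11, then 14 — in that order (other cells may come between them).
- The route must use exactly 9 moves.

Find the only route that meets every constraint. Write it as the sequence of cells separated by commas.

15, 16, 12, 11, 10, 14, 13, 9, 5, 1

The waypoints must appear in the order 16, 11, 14, with no cell reused.
Route from 15: right to 16, up to 12, 2× left (reaching 10), down to 14, left to 13, 3× up (reaching 1) — 9 moves in all.
Check: order respected (16 at step 1, 11 at step 3, 14 at step 5); 9 moves as required.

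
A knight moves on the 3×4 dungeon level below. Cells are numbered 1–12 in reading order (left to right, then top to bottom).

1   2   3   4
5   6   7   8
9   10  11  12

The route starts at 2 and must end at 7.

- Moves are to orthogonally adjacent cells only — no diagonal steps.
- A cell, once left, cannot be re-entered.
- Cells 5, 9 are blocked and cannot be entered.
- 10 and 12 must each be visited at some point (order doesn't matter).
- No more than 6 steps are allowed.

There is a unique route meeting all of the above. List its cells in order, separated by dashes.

2 - 6 - 10 - 11 - 12 - 8 - 7

Any route must reach 10 and 12 and still end at 7 within 6 moves, so the order of the required stops is forced.
Route from 2: 2× down (reaching 10), 2× right (reaching 12), up to 8, left to 7 — 6 moves in all.
Check: all required cells visited; 6 ≤ 6 moves.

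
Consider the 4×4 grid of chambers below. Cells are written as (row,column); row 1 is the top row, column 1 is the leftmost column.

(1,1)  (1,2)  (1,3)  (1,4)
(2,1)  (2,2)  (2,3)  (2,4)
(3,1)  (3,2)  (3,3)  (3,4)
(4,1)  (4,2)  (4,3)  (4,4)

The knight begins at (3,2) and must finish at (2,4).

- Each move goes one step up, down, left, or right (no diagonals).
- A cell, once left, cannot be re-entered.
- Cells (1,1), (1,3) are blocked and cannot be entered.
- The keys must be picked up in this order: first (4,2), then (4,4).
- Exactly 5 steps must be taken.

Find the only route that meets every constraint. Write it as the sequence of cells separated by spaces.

The waypoints must appear in the order (4,2), (4,4), with no cell reused.
Route from (3,2): down to (4,2), 2× right (reaching (4,4)), 2× up (reaching (2,4)) — 5 moves in all.
Check: order respected ((4,2) at step 1, (4,4) at step 3); 5 moves as required.

(3,2) (4,2) (4,3) (4,4) (3,4) (2,4)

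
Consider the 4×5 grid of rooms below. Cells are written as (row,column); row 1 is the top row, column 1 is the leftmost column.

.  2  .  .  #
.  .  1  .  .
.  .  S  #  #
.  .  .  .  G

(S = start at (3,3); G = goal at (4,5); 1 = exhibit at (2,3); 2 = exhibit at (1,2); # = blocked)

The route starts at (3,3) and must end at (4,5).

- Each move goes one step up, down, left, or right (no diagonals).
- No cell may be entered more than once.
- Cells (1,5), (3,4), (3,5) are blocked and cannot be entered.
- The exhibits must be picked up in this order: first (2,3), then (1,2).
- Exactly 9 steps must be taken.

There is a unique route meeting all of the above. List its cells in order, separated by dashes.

The waypoints must appear in the order (2,3), (1,2), with no cell reused.
Route from (3,3): up 2 to (1,3), left 1 to (1,2), down 3 to (4,2), right 3 to (4,5) — 9 moves in all.
Check: order respected (1 at step 1, 2 at step 3); 9 moves as required.

(3,3) - (2,3) - (1,3) - (1,2) - (2,2) - (3,2) - (4,2) - (4,3) - (4,4) - (4,5)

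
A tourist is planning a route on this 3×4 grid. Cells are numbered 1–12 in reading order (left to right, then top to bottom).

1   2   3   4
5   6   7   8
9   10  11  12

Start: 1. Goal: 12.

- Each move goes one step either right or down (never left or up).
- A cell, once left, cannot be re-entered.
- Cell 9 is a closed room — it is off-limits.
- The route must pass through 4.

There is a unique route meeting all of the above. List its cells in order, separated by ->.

1 -> 2 -> 3 -> 4 -> 8 -> 12

Moves only go right or down, so the column and row indices never decrease.
Route from 1: 3× right (reaching 4), 2× down (reaching 12) — 5 moves in all.
Check: all required cells visited.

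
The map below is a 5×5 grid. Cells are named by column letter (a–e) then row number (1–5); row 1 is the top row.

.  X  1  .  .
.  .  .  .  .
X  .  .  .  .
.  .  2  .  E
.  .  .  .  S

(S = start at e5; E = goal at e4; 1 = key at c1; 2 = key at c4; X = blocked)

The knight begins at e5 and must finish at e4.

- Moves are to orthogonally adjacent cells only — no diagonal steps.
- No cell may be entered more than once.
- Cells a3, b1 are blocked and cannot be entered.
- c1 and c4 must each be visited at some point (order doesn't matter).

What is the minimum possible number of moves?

Any route passes through c1 and c4 in some order between e5 and e4. Summing Manhattan distances along each leg and taking the cheapest ordering (e5 → c1 → c4 → e4) gives a lower bound of 6 + 3 + 2 = 11 moves.
A route of 11 moves achieves this: e5 → d5 → d4 → c4 → c3 → c2 → c1 → d1 → d2 → d3 → e3 → e4.
Since 11 matches the lower bound, it is optimal.

11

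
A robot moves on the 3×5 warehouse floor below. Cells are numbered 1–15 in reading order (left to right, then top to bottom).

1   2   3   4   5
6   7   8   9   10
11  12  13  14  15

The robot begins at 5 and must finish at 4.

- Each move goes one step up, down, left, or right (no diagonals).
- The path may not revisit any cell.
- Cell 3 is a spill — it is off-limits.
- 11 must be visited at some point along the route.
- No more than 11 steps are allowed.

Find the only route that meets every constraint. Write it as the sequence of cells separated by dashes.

5 - 10 - 15 - 14 - 13 - 12 - 11 - 6 - 7 - 8 - 9 - 4

The budget equals the shortest possible length, so every move has to be on a shortest route through the required cells.
Route from 5: 2× down (reaching 15), 4× left (reaching 11), up to 6, 3× right (reaching 9), up to 4 — 11 moves in all.
Check: all required cells visited; 11 ≤ 11 moves.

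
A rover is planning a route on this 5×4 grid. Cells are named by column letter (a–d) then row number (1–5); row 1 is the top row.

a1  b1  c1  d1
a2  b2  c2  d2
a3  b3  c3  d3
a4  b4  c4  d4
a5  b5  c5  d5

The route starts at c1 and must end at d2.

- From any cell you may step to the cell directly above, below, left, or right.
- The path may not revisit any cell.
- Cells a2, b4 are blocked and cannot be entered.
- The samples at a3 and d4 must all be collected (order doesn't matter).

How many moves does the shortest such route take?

Any route passes through a3 and d4 in some order between c1 and d2. Summing Manhattan distances along each leg and taking the cheapest ordering (c1 → a3 → d4 → d2) gives a lower bound of 4 + 4 + 2 = 10 moves.
The shortest route satisfying every rule uses 12 moves: c1 → c2 → c3 → b3 → a3 → a4 → a5 → b5 → c5 → c4 → d4 → d3 → d2.
The no-revisit rule (legs can't share cells) pushes the minimum above the 10-move bound; an exhaustive check rules out every length from 10 to 11, leaving 12 as the minimum.

12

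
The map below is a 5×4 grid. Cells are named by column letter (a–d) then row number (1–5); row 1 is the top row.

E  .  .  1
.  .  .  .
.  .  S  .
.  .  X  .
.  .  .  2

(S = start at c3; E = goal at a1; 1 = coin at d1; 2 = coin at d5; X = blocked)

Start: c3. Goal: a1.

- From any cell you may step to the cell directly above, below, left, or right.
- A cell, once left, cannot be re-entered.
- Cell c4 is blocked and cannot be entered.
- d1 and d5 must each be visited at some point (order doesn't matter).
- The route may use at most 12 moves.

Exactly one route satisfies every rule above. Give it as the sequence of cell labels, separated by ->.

c3 -> b3 -> b4 -> b5 -> c5 -> d5 -> d4 -> d3 -> d2 -> d1 -> c1 -> b1 -> a1

Any route must reach d1 and d5 and still end at a1 within 12 moves, so the order of the required stops is forced.
Route from c3: left 1 to b3, down 2 to b5, right 2 to d5, up 4 to d1, left 3 to a1 — 12 moves in all.
Check: all required cells visited; 12 ≤ 12 moves.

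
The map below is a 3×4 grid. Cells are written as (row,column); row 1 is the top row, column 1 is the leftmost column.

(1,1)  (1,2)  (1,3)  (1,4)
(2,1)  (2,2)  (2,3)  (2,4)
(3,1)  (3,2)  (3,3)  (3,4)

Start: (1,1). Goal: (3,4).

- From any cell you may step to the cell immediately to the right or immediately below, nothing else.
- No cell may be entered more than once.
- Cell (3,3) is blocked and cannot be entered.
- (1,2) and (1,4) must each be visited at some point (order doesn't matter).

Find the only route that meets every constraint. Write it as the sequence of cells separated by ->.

(1,1) -> (1,2) -> (1,3) -> (1,4) -> (2,4) -> (3,4)

Moves only go right or down, so the column and row indices never decrease.
Route from (1,1): right 3 to (1,4), down 2 to (3,4) — 5 moves in all.
Check: all required cells visited.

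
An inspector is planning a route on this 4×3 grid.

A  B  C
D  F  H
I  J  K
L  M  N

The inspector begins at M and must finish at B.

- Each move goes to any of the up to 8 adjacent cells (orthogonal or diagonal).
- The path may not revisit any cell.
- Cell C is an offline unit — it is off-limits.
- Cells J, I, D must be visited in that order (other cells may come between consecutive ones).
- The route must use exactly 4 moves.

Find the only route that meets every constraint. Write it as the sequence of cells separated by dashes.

M - J - I - D - B

The waypoints must appear in the order J, I, D, with no cell reused.
Route from M: up 1 to J, left 1 to I, up 1 to D, up-right 1 to B — 4 moves in all.
Check: order respected (J at step 1, I at step 2, D at step 3); 4 moves as required.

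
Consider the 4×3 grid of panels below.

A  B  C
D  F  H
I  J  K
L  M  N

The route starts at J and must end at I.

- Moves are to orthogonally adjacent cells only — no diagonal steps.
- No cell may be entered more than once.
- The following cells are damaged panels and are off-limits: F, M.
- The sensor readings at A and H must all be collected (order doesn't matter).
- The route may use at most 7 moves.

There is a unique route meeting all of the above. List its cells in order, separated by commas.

The 7-move cap with required stops at A, H leaves no slack for detours.
Route from J: right to K, 2× up (reaching C), 2× left (reaching A), 2× down (reaching I) — 7 moves in all.
Check: all required cells visited; 7 ≤ 7 moves.

J, K, H, C, B, A, D, I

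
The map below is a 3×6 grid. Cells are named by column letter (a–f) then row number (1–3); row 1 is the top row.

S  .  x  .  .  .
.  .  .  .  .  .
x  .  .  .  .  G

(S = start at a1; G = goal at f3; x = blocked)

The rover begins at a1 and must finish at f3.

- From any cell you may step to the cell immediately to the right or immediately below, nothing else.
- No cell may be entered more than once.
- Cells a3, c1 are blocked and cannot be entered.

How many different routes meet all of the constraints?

A right/down-only route from a1 to f3 makes exactly 2 down-moves and 5 right-moves in some order.
With no other constraints that would be C(7,2) = 21 routes.
Subtract routes through each blocked cell (inclusion–exclusion for overlaps): − through c1: 10 − through a3: 1 → 10.
That gives 10 routes.

10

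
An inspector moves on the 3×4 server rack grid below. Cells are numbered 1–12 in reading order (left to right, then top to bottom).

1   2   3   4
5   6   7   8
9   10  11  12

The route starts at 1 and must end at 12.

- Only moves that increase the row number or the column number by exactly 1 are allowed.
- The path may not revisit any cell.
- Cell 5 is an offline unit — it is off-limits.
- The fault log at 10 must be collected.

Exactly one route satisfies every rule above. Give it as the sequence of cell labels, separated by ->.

1 -> 2 -> 6 -> 10 -> 11 -> 12

Moves only go right or down, so the column and row indices never decrease.
Route from 1: right to 2, 2× down (reaching 10), 2× right (reaching 12) — 5 moves in all.
Check: all required cells visited.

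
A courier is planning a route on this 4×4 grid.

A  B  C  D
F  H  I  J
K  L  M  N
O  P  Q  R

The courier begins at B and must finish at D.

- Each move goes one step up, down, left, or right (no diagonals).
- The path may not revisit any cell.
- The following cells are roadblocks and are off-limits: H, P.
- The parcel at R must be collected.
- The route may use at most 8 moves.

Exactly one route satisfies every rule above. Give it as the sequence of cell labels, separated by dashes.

Any route must reach R and still end at D within 8 moves, so the order of the required stops is forced.
Route from B: right to C, 3× down (reaching Q), right to R, 3× up (reaching D) — 8 moves in all.
Check: all required cells visited; 8 ≤ 8 moves.

B - C - I - M - Q - R - N - J - D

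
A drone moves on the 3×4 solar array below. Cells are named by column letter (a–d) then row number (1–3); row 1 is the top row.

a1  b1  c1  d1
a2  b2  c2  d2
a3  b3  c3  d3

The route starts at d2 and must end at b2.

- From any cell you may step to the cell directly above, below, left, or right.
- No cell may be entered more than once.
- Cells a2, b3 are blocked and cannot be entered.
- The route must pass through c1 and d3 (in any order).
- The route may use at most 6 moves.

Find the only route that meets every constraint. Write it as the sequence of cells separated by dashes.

d2 - d3 - c3 - c2 - c1 - b1 - b2

The budget equals the shortest possible length, so every move has to be on a shortest route through the required cells.
Route from d2: down to d3, left to c3, 2× up (reaching c1), left to b1, down to b2 — 6 moves in all.
Check: all required cells visited; 6 ≤ 6 moves.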